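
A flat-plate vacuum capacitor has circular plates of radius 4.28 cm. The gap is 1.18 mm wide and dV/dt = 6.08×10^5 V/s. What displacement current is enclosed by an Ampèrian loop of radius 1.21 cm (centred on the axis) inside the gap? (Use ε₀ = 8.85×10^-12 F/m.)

2.10×10^-6 A

dE/dt = (dV/dt)/d = 5.153×10^8 V/(m·s); I_d = ε₀(πR²)(dE/dt) = (8.85×10^-12)(5.755×10^-3)(5.153×10^8) = 2.625×10^-5 A.
Since J_d is uniform, the enclosed fraction is (r/R)² = 0.07993, giving I_d,enc = 2.10×10^-6 A.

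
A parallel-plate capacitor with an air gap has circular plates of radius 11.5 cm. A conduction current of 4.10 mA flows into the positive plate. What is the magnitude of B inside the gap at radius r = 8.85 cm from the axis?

No conduction current crosses the gap, so I_d there equals the 4.10×10^-3 A in the leads.
∮B·dl = μ₀ I_d,enc with I_d,enc = I_d r²/R² = 2.428×10^-3 A; so B = μ₀ I_d,enc/(2πr) = 5.49×10^-9 T.

5.49×10^-9 T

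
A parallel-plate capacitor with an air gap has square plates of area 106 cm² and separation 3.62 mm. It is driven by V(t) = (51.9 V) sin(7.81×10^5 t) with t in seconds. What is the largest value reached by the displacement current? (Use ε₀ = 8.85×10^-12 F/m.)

C = ε₀A/d = (8.85×10^-12)(0.0106)/(3.62×10^-3) = 2.591×10^-11 F; ω = 7.81×10^5 rad/s.
I_d = C dV/dt, so |I_d|_max = C V₀ ω = (2.591×10^-11)(51.9)(7.81×10^5) = 1.05×10^-3 A.

1.05×10^-3 A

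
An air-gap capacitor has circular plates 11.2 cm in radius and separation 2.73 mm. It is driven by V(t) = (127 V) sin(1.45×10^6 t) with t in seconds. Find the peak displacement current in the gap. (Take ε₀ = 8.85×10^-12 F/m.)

The displacement current equals the conduction current C dV/dt, which peaks at C V₀ ω.
With C = ε₀A/d = (8.85×10^-12)(0.03941)/(2.73×10^-3) = 1.278×10^-10 F and ω = 1.45×10^6 rad/s, I_d,max = (1.278×10^-10)(127)(1.45×10^6) = 0.0235 A.

0.0235 A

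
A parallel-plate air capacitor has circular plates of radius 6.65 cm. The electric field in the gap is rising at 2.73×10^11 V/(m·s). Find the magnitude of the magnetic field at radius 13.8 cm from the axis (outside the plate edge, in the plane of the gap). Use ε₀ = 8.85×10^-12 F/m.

4.86×10^-8 T

Through the whole plate area (πR² = 0.01389 m²), I_d = ε₀ πR² dE/dt = 0.03356 A.
Outside the plates the loop encloses all of I_d, so B·2πr = μ₀ I_d and B = 4.86×10^-8 T.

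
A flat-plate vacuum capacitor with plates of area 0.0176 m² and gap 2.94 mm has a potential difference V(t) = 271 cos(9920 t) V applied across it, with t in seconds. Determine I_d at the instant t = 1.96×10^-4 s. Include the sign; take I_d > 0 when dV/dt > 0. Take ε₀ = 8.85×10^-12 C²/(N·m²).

C = ε₀A/d = (8.85×10^-12)(0.0176)/(2.94×10^-3) = 5.298×10^-11 F. dV/dt = V₀ω·−sin(ωt); at ωt = 1.94432 rad this factor is -0.9310.
I_d = C dV/dt = (5.298×10^-11)(271)(9920)(-0.9310) = -1.33×10^-4 A.

-1.33×10^-4 A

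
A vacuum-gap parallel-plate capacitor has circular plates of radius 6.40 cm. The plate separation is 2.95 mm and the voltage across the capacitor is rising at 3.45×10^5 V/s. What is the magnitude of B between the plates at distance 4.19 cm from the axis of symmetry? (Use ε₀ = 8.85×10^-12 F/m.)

dE/dt = (dV/dt)/d = 1.169×10^8 V/(m·s); I_d = ε₀(πR²)(dE/dt) = (8.85×10^-12)(0.01287)(1.169×10^8) = 1.331×10^-5 A.
An Ampèrian loop of radius r encloses a fraction (r/R)² of I_d. Then B·2πr = μ₀ I_d (r/R)², giving B = μ₀ I_d r/(2πR²) = 2.72×10^-11 T.

2.72×10^-11 T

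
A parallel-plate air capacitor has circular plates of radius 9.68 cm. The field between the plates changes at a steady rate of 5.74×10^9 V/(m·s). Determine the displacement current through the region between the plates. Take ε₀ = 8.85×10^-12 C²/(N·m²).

I_d = ε₀ A (dE/dt) = (8.85×10^-12)(0.02944 m²)(5.74×10^9) = 1.50×10^-3 A.

1.50×10^-3 A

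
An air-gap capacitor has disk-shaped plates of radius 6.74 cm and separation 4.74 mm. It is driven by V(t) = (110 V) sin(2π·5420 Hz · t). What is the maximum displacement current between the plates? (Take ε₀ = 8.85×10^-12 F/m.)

9.98×10^-5 A

(dE/dt)_max = V₀ω/d = 7.902×10^8 V/(m·s); ω = 2πf = 3.405×10^4 rad/s.
I_d,max = ε₀ A (dE/dt)_max = (8.85×10^-12)(0.01427)(7.902×10^8) = 9.98×10^-5 A.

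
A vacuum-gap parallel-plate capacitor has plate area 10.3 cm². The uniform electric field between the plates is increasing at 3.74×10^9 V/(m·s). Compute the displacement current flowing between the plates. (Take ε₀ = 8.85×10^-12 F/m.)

3.41×10^-5 A

With a uniform field, Φ_E = EA, so I_d = ε₀ A dE/dt = 3.41×10^-5 A.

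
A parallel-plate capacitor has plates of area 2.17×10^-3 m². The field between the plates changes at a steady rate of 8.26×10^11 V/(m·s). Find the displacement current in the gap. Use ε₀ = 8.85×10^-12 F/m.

I_d = ε₀ A (dE/dt) = (8.85×10^-12)(2.17×10^-3 m²)(8.26×10^11) = 0.0159 A.

0.0159 A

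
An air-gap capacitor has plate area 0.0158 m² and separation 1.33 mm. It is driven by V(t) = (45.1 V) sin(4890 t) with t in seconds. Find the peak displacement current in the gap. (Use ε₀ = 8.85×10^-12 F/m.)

The displacement current equals the conduction current C dV/dt, which peaks at C V₀ ω.
With C = ε₀A/d = (8.85×10^-12)(0.0158)/(1.33×10^-3) = 1.051×10^-10 F and ω = 4890 rad/s, I_d,max = (1.051×10^-10)(45.1)(4890) = 2.32×10^-5 A.

2.32×10^-5 A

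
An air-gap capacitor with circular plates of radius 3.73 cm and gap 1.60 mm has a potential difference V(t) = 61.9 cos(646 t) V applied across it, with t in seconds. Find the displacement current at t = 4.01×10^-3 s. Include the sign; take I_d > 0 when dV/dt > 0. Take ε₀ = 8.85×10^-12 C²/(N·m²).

dE/dt = (V₀ω/d)·−sin(ωt) with ωt = 2.59046 rad: (61.9)(646)(-0.5237)/(1.60×10^-3) = -1.309×10^7 V/(m·s).
I_d = ε₀ A dE/dt = (8.85×10^-12)(4.371×10^-3)(-1.309×10^7) = -5.06×10^-7 A.

-5.06×10^-7 A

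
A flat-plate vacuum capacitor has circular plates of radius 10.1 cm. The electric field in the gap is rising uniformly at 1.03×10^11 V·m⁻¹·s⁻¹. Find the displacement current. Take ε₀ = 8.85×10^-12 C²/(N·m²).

The displacement current is ε₀ times dΦ_E/dt = ε₀ A dE/dt = (8.85×10^-12)(0.03205)(1.03×10^11) = 0.0292 A.

0.0292 A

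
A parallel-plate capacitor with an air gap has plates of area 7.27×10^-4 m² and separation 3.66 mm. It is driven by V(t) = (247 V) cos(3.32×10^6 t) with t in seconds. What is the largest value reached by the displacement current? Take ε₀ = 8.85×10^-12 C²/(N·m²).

1.44×10^-3 A

C = ε₀A/d = (8.85×10^-12)(7.27×10^-4)/(3.66×10^-3) = 1.758×10^-12 F; ω = 3.32×10^6 rad/s.
I_d = C dV/dt, so |I_d|_max = C V₀ ω = (1.758×10^-12)(247)(3.32×10^6) = 1.44×10^-3 A.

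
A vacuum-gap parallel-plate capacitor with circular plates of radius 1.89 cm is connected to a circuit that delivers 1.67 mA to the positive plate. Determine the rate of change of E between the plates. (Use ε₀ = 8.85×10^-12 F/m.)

Charge continuity gives I_d = I = 1.67×10^-3 A between the plates.
Since I_d = ε₀ A dE/dt, dE/dt = I_d/(ε₀A) = (1.67×10^-3)/((8.85×10^-12)(1.122×10^-3)) = 1.68×10^11 V/(m·s).

1.68×10^11 V/(m·s)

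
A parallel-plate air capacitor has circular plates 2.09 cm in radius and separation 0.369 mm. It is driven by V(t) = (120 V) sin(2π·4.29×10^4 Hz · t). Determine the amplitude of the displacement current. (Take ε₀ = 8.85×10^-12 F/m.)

1.06×10^-3 A

C = ε₀A/d = (8.85×10^-12)(1.372×10^-3)/(3.69×10^-4) = 3.291×10^-11 F; ω = 2πf = 2.695×10^5 rad/s.
I_d = C dV/dt, so |I_d|_max = C V₀ ω = (3.291×10^-11)(120)(2.695×10^5) = 1.06×10^-3 A.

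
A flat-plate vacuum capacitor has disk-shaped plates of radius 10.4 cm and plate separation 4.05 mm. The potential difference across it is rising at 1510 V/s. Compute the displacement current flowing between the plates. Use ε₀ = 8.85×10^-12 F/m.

1.12×10^-7 A

C = ε₀A/d = (8.85×10^-12)(0.03398)/(4.05×10^-3) = 7.425×10^-11 F.
I_d = C dV/dt = (7.425×10^-11)(1510) = 1.12×10^-7 A.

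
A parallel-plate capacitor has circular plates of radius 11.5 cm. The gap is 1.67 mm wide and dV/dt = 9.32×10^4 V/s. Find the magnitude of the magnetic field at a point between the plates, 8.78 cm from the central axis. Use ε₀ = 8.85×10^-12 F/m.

With E = V/d, dE/dt = 5.581×10^7 V/(m·s) and πR² = 0.04155 m², giving I_d = ε₀ πR² dE/dt = 2.052×10^-5 A.
∮B·dl = μ₀ I_d,enc with I_d,enc = I_d r²/R² = 1.196×10^-5 A; so B = μ₀ I_d,enc/(2πr) = 2.72×10^-11 T.

2.72×10^-11 T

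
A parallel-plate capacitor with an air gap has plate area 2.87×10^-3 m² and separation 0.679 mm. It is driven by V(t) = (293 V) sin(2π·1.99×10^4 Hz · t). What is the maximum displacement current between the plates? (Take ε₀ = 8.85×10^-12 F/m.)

1.37×10^-3 A

C = ε₀A/d = (8.85×10^-12)(2.87×10^-3)/(6.79×10^-4) = 3.741×10^-11 F; ω = 2πf = 1.250×10^5 rad/s.
I_d = C dV/dt, so |I_d|_max = C V₀ ω = (3.741×10^-11)(293)(1.250×10^5) = 1.37×10^-3 A.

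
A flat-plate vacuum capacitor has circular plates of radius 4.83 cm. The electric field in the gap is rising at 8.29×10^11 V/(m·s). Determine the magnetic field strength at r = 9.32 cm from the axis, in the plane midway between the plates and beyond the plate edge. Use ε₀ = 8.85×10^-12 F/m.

1.15×10^-7 T

Total displacement current: I_d = ε₀(πR²)(dE/dt) = (8.85×10^-12)(7.329×10^-3)(8.29×10^11) = 0.05377 A.
With r > R the enclosed displacement current is the full I_d; B = μ₀ I_d / (2πr) = 1.15×10^-7 T.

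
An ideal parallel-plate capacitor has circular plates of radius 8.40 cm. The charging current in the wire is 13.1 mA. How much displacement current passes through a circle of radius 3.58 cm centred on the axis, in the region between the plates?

2.38×10^-3 A

No conduction current crosses the gap, so I_d there equals the 0.0131 A in the leads.
Through an area πr² the displacement current is I_d·(πr²/πR²) = I_d (r/R)² = 2.38×10^-3 A.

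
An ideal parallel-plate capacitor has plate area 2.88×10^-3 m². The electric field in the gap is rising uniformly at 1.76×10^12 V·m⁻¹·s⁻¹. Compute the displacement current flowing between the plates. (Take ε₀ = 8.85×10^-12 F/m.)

0.0449 A

With a uniform field, Φ_E = EA, so I_d = ε₀ A dE/dt = 0.0449 A.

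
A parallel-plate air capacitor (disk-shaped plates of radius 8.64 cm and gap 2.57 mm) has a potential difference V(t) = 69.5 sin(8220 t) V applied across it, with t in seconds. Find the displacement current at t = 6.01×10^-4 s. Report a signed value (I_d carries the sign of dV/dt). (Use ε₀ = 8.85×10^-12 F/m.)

1.04×10^-5 A

dE/dt = (V₀ω/d)·cos(ωt) with ωt = 4.94022 rad: (69.5)(8220)(0.2259)/(2.57×10^-3) = 5.022×10^7 V/(m·s).
I_d = ε₀ A dE/dt = (8.85×10^-12)(0.02345)(5.022×10^7) = 1.04×10^-5 A.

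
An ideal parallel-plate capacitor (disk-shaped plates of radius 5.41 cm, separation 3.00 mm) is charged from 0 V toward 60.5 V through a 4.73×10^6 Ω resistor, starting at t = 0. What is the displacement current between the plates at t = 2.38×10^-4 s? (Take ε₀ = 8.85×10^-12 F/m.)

C = ε₀A/d = (8.85×10^-12)(9.195×10^-3)/(3.00×10^-3) = 2.713×10^-11 F and τ = RC = 1.283×10^-4 s. I_d in the gap equals the RC charging current.
I_d(t) = (V₀/R) e^(−t/τ) = 1.279×10^-5 · e^(−1.855) = 2.00×10^-6 A.

2.00×10^-6 A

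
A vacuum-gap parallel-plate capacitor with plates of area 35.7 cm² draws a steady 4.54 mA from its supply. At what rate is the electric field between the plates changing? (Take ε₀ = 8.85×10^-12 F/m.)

1.44×10^11 V/(m·s)

Charge continuity gives I_d = I = 4.54×10^-3 A between the plates.
Inverting I_d = ε₀ A dE/dt gives dE/dt = 4.54×10^-3 / (8.85×10^-12 · 3.57×10^-3) = 1.44×10^11 V/(m·s).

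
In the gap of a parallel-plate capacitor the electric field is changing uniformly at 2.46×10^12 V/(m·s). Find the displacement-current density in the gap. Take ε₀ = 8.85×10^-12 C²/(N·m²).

J_d = ε₀ dE/dt = (8.85×10^-12)(2.46×10^12) = 21.8 A/m².

21.8 A/m²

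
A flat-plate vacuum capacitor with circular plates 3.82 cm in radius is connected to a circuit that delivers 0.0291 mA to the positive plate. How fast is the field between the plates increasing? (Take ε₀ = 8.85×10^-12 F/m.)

7.17×10^8 V/(m·s)

Charge continuity gives I_d = I = 2.91×10^-5 A between the plates.
Inverting I_d = ε₀ A dE/dt gives dE/dt = 2.91×10^-5 / (8.85×10^-12 · 4.584×10^-3) = 7.17×10^8 V/(m·s).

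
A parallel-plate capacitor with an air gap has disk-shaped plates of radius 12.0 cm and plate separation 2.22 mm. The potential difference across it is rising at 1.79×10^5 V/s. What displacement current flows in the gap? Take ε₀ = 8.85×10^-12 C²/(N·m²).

E = V/d so dE/dt = (dV/dt)/d = 8.063×10^7 V/(m·s), and I_d = ε₀ A dE/dt = (8.85×10^-12)(0.04524)(8.063×10^7) = 3.23×10^-5 A.

3.23×10^-5 A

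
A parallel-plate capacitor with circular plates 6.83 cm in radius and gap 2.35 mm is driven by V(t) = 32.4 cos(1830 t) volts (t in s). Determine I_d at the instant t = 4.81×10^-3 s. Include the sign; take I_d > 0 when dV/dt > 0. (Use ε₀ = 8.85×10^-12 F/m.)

dE/dt = (V₀ω/d)·−sin(ωt) with ωt = 8.8023 rad: (32.4)(1830)(-0.5831)/(2.35×10^-3) = -1.471×10^7 V/(m·s).
I_d = ε₀ A dE/dt = (8.85×10^-12)(0.01466)(-1.471×10^7) = -1.91×10^-6 A.

-1.91×10^-6 A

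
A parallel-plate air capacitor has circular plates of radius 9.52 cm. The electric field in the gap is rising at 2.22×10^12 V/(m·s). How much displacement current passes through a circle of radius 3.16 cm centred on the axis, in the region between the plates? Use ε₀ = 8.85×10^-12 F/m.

0.0616 A

Total displacement current: I_d = ε₀(πR²)(dE/dt) = (8.85×10^-12)(0.02847)(2.22×10^12) = 0.5594 A.
Through an area πr² the displacement current is I_d·(πr²/πR²) = I_d (r/R)² = 0.0616 A.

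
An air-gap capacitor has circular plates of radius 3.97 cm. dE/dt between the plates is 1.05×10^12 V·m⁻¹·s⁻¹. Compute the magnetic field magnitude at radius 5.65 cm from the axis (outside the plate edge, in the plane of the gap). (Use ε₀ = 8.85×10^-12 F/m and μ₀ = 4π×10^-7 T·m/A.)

1.63×10^-7 T

Through the whole plate area (πR² = 4.951×10^-3 m²), I_d = ε₀ πR² dE/dt = 0.04601 A.
With r > R the enclosed displacement current is the full I_d; B = μ₀ I_d / (2πr) = 1.63×10^-7 T.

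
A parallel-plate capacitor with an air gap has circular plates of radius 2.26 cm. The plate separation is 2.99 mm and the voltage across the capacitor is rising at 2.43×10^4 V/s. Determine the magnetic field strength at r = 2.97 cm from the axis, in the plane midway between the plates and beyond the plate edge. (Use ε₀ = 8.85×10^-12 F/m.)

With E = V/d, dE/dt = 8.127×10^6 V/(m·s) and πR² = 1.605×10^-3 m², giving I_d = ε₀ πR² dE/dt = 1.154×10^-7 A.
Outside the plates the loop encloses all of I_d, so B·2πr = μ₀ I_d and B = 7.77×10^-13 T.

7.77×10^-13 T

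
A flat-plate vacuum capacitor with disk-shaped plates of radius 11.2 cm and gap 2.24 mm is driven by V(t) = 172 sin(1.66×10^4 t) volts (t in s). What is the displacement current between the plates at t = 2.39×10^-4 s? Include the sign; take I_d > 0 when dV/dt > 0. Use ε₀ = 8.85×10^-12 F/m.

-3.01×10^-4 A

C = ε₀A/d = (8.85×10^-12)(0.03941)/(2.24×10^-3) = 1.557×10^-10 F. dV/dt = V₀ω·cos(ωt); at ωt = 3.9674 rad this factor is -0.6780.
I_d = C dV/dt = (1.557×10^-10)(172)(1.66×10^4)(-0.6780) = -3.01×10^-4 A.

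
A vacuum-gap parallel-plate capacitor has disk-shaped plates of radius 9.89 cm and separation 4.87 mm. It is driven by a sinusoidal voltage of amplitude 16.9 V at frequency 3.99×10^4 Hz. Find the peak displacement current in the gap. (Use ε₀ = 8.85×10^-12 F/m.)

2.37×10^-4 A

C = ε₀A/d = (8.85×10^-12)(0.03073)/(4.87×10^-3) = 5.584×10^-11 F; ω = 2πf = 2.507×10^5 rad/s.
I_d = C dV/dt, so |I_d|_max = C V₀ ω = (5.584×10^-11)(16.9)(2.507×10^5) = 2.37×10^-4 A.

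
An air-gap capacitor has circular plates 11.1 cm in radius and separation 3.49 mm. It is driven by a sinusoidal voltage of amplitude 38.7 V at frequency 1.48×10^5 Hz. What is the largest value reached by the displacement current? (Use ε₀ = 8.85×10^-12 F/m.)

The displacement current equals the conduction current C dV/dt, which peaks at C V₀ ω.
With C = ε₀A/d = (8.85×10^-12)(0.03871)/(3.49×10^-3) = 9.816×10^-11 F and ω = 2πf = 9.299×10^5 rad/s, I_d,max = (9.816×10^-11)(38.7)(9.299×10^5) = 3.53×10^-3 A.

3.53×10^-3 A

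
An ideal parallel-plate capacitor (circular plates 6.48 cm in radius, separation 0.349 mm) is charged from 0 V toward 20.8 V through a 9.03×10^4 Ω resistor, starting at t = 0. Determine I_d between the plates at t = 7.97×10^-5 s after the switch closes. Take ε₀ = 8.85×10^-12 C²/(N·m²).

1.65×10^-5 A

With C = ε₀A/d = (8.85×10^-12)(0.01319)/(3.49×10^-4) = 3.345×10^-10 F, the time constant is τ = RC = 3.021×10^-5 s, so t/τ = 2.638 and e^(−t/τ) = 0.07150.
I_d = I_cond = (V₀/R) e^(−t/τ) = (2.303×10^-4)(0.07150) = 1.65×10^-5 A.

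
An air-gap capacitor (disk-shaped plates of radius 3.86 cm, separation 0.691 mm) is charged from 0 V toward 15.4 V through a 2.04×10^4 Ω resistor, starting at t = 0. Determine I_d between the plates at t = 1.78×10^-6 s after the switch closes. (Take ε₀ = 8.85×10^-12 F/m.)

1.76×10^-4 A

C = ε₀A/d = (8.85×10^-12)(4.681×10^-3)/(6.91×10^-4) = 5.995×10^-11 F, so τ = RC = 1.223×10^-6 s.
The conduction current is I(t) = (V₀/R) e^(−t/τ), and the displacement current between the plates equals it.
t/τ = 1.455; I_d = (15.4/2.04×10^4) · e^(−1.455) = (7.549×10^-4)(0.2334) = 1.76×10^-4 A.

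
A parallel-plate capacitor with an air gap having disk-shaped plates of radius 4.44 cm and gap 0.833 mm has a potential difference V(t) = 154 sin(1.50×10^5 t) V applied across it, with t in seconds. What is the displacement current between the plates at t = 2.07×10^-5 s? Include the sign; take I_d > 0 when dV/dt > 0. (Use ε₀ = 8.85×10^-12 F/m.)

-1.52×10^-3 A

C = ε₀A/d = (8.85×10^-12)(6.193×10^-3)/(8.33×10^-4) = 6.580×10^-11 F. dV/dt = V₀ω·cos(ωt); at ωt = 3.105 rad this factor is -0.9993.
I_d = C dV/dt = (6.580×10^-11)(154)(1.50×10^5)(-0.9993) = -1.52×10^-3 A.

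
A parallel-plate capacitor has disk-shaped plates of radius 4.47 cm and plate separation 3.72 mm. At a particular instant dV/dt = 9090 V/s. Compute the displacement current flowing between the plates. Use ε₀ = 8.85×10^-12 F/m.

The displacement current equals the charging current C dV/dt. With C = ε₀A/d = (8.85×10^-12)(6.277×10^-3)/(3.72×10^-3) = 1.493×10^-11 F, I_d = (1.493×10^-11)(9090) = 1.36×10^-7 A.

1.36×10^-7 A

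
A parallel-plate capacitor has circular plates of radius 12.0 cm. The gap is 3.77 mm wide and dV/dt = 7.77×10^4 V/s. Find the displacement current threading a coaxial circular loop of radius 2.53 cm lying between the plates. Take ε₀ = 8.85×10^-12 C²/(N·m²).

With E = V/d, dE/dt = 2.061×10^7 V/(m·s) and πR² = 0.04524 m², giving I_d = ε₀ πR² dE/dt = 8.252×10^-6 A.
Since J_d is uniform, the enclosed fraction is (r/R)² = 0.04445, giving I_d,enc = 3.67×10^-7 A.

3.67×10^-7 A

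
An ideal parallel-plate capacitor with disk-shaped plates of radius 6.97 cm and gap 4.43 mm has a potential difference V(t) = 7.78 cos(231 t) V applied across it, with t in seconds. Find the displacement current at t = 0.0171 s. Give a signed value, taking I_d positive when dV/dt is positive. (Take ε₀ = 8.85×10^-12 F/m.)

3.96×10^-8 A

dE/dt = (V₀ω/d)·−sin(ωt) with ωt = 3.9501 rad: (7.78)(231)(0.7233)/(4.43×10^-3) = 2.934×10^5 V/(m·s).
I_d = ε₀ A dE/dt = (8.85×10^-12)(0.01526)(2.934×10^5) = 3.96×10^-8 A.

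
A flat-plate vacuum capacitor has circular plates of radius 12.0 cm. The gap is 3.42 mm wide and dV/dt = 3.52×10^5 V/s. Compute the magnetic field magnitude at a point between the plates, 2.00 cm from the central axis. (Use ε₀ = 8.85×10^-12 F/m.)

1.14×10^-11 T

dE/dt = (dV/dt)/d = 1.029×10^8 V/(m·s); I_d = ε₀(πR²)(dE/dt) = (8.85×10^-12)(0.04524)(1.029×10^8) = 4.120×10^-5 A.
An Ampèrian loop of radius r encloses a fraction (r/R)² of I_d. Then B·2πr = μ₀ I_d (r/R)², giving B = μ₀ I_d r/(2πR²) = 1.14×10^-11 T.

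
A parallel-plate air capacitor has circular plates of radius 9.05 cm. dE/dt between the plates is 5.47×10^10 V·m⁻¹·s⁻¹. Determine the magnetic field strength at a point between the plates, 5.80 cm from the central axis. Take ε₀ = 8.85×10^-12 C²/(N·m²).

1.76×10^-8 T

Total displacement current: I_d = ε₀(πR²)(dE/dt) = (8.85×10^-12)(0.02573)(5.47×10^10) = 0.01246 A.
An Ampèrian loop of radius r encloses a fraction (r/R)² of I_d. Then B·2πr = μ₀ I_d (r/R)², giving B = μ₀ I_d r/(2πR²) = 1.76×10^-8 T.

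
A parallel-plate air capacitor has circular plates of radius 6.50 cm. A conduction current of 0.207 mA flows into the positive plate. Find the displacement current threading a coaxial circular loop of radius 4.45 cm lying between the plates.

Between the plates the displacement current equals the wire current: I_d = 0.207 mA = 2.07×10^-4 A.
Since J_d is uniform, the enclosed fraction is (r/R)² = 0.4687, giving I_d,enc = 9.70×10^-5 A.

9.70×10^-5 A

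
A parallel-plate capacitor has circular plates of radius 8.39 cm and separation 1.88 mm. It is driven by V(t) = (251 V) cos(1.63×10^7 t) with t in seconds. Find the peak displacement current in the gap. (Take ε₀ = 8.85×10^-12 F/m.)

0.426 A

(dE/dt)_max = V₀ω/d = 2.176×10^12 V/(m·s); ω = 1.63×10^7 rad/s.
I_d,max = ε₀ A (dE/dt)_max = (8.85×10^-12)(0.02211)(2.176×10^12) = 0.426 A.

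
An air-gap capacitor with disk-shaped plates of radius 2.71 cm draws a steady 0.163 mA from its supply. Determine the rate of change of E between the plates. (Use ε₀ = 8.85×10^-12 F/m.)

By continuity, I_d in the gap equals the 0.163 mA flowing in the wire.
Then dE/dt = I_d/(ε₀A) = 7.98×10^9 V/(m·s).

7.98×10^9 V/(m·s)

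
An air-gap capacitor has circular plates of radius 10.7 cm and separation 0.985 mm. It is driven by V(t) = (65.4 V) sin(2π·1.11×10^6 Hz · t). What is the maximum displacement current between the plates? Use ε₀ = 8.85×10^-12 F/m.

0.147 A

(dE/dt)_max = V₀ω/d = 4.630×10^11 V/(m·s); ω = 2πf = 6.974×10^6 rad/s.
I_d,max = ε₀ A (dE/dt)_max = (8.85×10^-12)(0.03597)(4.630×10^11) = 0.147 A.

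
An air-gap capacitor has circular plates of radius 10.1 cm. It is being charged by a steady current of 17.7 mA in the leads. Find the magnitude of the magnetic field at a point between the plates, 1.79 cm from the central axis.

6.21×10^-9 T

Between the plates the displacement current equals the wire current: I_d = 17.7 mA = 0.0177 A.
For r < R the Ampère–Maxwell law gives B(2πr) = μ₀ I_d (r²/R²), so B = μ₀ I_d r/(2πR²) = (4π×10^-7)(0.0177)(0.0179)/(2π·0.101²) = 6.21×10^-9 T.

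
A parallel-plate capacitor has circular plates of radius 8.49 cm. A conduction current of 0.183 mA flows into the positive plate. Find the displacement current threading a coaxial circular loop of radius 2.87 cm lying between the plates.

2.09×10^-5 A

No conduction current crosses the gap, so I_d there equals the 1.83×10^-4 A in the leads.
Since J_d is uniform, the enclosed fraction is (r/R)² = 0.1143, giving I_d,enc = 2.09×10^-5 A.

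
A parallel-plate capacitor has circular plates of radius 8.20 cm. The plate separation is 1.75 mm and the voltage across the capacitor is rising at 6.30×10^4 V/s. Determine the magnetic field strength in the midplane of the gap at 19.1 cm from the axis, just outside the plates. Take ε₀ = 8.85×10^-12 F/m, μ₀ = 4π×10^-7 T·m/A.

7.05×10^-12 T

With E = V/d, dE/dt = 3.600×10^7 V/(m·s) and πR² = 0.02112 m², giving I_d = ε₀ πR² dE/dt = 6.729×10^-6 A.
Outside the plates the loop encloses all of I_d, so B·2πr = μ₀ I_d and B = 7.05×10^-12 T.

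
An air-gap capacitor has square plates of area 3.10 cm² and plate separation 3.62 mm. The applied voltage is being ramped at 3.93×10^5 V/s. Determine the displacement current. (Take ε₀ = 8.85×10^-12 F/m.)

The field between the plates is E = V/d, so dE/dt = (3.93×10^5)/(3.62×10^-3 m) = 1.086×10^8 V/(m·s).
I_d = ε₀ A (dE/dt) = (8.85×10^-12)(3.10×10^-4)(1.086×10^8) = 2.98×10^-7 A.

2.98×10^-7 A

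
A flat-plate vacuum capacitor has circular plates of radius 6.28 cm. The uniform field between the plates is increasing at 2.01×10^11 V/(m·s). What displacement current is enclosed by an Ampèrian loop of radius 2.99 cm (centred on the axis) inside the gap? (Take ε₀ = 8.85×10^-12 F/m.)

Total displacement current: I_d = ε₀(πR²)(dE/dt) = (8.85×10^-12)(0.01239)(2.01×10^11) = 0.02204 A.
The field is uniform, so I_d,enc = I_d (r/R)² = (0.02204)(2.99/6.28)² = 5.00×10^-3 A.

5.00×10^-3 A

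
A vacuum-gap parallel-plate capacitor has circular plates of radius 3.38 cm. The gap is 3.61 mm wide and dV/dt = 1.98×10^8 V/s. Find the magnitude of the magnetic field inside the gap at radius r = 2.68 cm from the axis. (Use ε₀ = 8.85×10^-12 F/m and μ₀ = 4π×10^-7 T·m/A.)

8.17×10^-9 T

dE/dt = (dV/dt)/d = 5.485×10^10 V/(m·s); I_d = ε₀(πR²)(dE/dt) = (8.85×10^-12)(3.589×10^-3)(5.485×10^10) = 1.742×10^-3 A.
An Ampèrian loop of radius r encloses a fraction (r/R)² of I_d. Then B·2πr = μ₀ I_d (r/R)², giving B = μ₀ I_d r/(2πR²) = 8.17×10^-9 T.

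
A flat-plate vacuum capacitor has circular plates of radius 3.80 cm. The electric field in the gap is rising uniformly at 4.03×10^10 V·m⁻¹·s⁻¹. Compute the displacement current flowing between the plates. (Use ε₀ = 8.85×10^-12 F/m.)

1.62×10^-3 A

With a uniform field, Φ_E = EA, so I_d = ε₀ A dE/dt = 1.62×10^-3 A.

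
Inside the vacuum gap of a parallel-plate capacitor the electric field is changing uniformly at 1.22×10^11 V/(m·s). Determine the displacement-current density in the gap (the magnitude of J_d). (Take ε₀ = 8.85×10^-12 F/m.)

1.08 A/m²

J_d = ε₀ ∂E/∂t, so J_d = 1.08 A/m².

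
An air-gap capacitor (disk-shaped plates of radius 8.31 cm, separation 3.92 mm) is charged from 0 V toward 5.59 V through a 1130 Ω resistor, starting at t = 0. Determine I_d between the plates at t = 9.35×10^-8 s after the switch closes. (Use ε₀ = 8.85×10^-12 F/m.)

9.13×10^-4 A

C = ε₀A/d = (8.85×10^-12)(0.02169)/(3.92×10^-3) = 4.897×10^-11 F and τ = RC = 5.534×10^-8 s. I_d in the gap equals the RC charging current.
I_d(t) = (V₀/R) e^(−t/τ) = 4.947×10^-3 · e^(−1.690) = 9.13×10^-4 A.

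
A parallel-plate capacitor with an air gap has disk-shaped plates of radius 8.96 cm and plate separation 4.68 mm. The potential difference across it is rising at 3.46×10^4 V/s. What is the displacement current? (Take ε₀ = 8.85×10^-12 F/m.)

1.65×10^-6 A

C = ε₀A/d = (8.85×10^-12)(0.02522)/(4.68×10^-3) = 4.769×10^-11 F.
I_d = C dV/dt = (4.769×10^-11)(3.46×10^4) = 1.65×10^-6 A.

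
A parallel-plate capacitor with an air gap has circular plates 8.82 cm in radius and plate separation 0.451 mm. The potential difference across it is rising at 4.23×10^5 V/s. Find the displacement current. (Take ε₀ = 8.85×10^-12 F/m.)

2.03×10^-4 A

The field between the plates is E = V/d, so dE/dt = (4.23×10^5)/(4.51×10^-4 m) = 9.379×10^8 V/(m·s).
I_d = ε₀ A (dE/dt) = (8.85×10^-12)(0.02444)(9.379×10^8) = 2.03×10^-4 A.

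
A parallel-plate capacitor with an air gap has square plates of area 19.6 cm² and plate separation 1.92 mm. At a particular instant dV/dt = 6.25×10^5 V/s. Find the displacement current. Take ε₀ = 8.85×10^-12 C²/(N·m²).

The displacement current equals the charging current C dV/dt. With C = ε₀A/d = (8.85×10^-12)(1.96×10^-3)/(1.92×10^-3) = 9.034×10^-12 F, I_d = (9.034×10^-12)(6.25×10^5) = 5.65×10^-6 A.

5.65×10^-6 A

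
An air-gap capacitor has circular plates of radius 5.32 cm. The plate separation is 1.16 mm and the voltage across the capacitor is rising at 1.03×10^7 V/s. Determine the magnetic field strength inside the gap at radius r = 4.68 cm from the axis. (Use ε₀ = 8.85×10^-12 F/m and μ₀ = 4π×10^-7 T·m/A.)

2.31×10^-9 T

I_d = C dV/dt with C = ε₀πR²/d = 6.783×10^-11 F, so I_d = (6.783×10^-11)(1.03×10^7) = 6.986×10^-4 A.
An Ampèrian loop of radius r encloses a fraction (r/R)² of I_d. Then B·2πr = μ₀ I_d (r/R)², giving B = μ₀ I_d r/(2πR²) = 2.31×10^-9 T.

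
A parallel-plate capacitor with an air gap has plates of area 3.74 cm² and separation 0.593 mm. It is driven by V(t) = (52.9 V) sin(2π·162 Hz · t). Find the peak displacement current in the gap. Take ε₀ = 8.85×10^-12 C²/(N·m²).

C = ε₀A/d = (8.85×10^-12)(3.74×10^-4)/(5.93×10^-4) = 5.582×10^-12 F; ω = 2πf = 1018 rad/s.
I_d = C dV/dt, so |I_d|_max = C V₀ ω = (5.582×10^-12)(52.9)(1018) = 3.01×10^-7 A.

3.01×10^-7 A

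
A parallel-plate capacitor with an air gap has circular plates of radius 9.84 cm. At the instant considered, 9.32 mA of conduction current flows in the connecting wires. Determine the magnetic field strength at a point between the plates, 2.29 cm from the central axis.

By continuity the displacement current in the gap matches the conduction current: I_d = 9.32×10^-3 A.
∮B·dl = μ₀ I_d,enc with I_d,enc = I_d r²/R² = 5.048×10^-4 A; so B = μ₀ I_d,enc/(2πr) = 4.41×10^-9 T.

4.41×10^-9 T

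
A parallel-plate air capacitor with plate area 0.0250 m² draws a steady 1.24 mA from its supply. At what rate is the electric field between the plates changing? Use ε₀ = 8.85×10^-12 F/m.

The displacement current between the plates equals the conduction current, I_d = 1.24 mA.
Inverting I_d = ε₀ A dE/dt gives dE/dt = 1.24×10^-3 / (8.85×10^-12 · 0.0250) = 5.60×10^9 V/(m·s).

5.60×10^9 V/(m·s)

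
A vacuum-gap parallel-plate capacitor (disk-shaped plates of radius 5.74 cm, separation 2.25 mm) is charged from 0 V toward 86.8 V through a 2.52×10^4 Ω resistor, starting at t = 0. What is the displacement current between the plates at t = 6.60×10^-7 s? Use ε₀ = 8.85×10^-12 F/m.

C = ε₀A/d = (8.85×10^-12)(0.01035)/(2.25×10^-3) = 4.071×10^-11 F and τ = RC = 1.026×10^-6 s. I_d in the gap equals the RC charging current.
I_d(t) = (V₀/R) e^(−t/τ) = 3.444×10^-3 · e^(−0.6433) = 1.81×10^-3 A.

1.81×10^-3 A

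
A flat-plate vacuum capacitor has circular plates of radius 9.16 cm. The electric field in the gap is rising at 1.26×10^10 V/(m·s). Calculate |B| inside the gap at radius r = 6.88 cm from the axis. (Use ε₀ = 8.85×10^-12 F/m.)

4.82×10^-9 T

Through the whole plate area (πR² = 0.02636 m²), I_d = ε₀ πR² dE/dt = 2.939×10^-3 A.
An Ampèrian loop of radius r encloses a fraction (r/R)² of I_d. Then B·2πr = μ₀ I_d (r/R)², giving B = μ₀ I_d r/(2πR²) = 4.82×10^-9 T.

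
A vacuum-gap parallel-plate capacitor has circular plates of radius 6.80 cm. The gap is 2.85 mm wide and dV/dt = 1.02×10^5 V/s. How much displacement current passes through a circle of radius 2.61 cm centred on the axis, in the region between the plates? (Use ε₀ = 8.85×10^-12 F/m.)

6.78×10^-7 A

I_d = C dV/dt with C = ε₀πR²/d = 4.512×10^-11 F, so I_d = (4.512×10^-11)(1.02×10^5) = 4.602×10^-6 A.
Through an area πr² the displacement current is I_d·(πr²/πR²) = I_d (r/R)² = 6.78×10^-7 A.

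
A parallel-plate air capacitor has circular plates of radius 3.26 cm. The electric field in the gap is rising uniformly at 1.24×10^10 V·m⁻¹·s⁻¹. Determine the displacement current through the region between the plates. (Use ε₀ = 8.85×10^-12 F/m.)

I_d = ε₀ A (dE/dt) = (8.85×10^-12)(3.339×10^-3 m²)(1.24×10^10) = 3.66×10^-4 A.

3.66×10^-4 A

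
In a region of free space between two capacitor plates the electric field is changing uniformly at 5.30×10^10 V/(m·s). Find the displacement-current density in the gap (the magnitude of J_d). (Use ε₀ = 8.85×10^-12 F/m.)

0.469 A/m²

J_d = ε₀ dE/dt = (8.85×10^-12)(5.30×10^10) = 0.469 A/m².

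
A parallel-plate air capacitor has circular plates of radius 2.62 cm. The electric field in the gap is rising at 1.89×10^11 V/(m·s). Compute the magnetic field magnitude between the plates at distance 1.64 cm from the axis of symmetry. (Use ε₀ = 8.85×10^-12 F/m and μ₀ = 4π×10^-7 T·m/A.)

Through the whole plate area (πR² = 2.157×10^-3 m²), I_d = ε₀ πR² dE/dt = 3.608×10^-3 A.
An Ampèrian loop of radius r encloses a fraction (r/R)² of I_d. Then B·2πr = μ₀ I_d (r/R)², giving B = μ₀ I_d r/(2πR²) = 1.72×10^-8 T.

1.72×10^-8 T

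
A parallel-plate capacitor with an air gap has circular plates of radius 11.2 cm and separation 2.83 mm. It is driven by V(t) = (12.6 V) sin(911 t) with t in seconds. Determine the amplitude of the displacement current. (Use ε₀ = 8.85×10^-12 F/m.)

1.41×10^-6 A

(dE/dt)_max = V₀ω/d = 4.056×10^6 V/(m·s); ω = 911 rad/s.
I_d,max = ε₀ A (dE/dt)_max = (8.85×10^-12)(0.03941)(4.056×10^6) = 1.41×10^-6 A.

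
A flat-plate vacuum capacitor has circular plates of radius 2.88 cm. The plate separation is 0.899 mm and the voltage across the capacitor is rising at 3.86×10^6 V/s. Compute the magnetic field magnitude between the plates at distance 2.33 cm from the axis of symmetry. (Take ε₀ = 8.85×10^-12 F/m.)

5.56×10^-10 T

With E = V/d, dE/dt = 4.294×10^9 V/(m·s) and πR² = 2.606×10^-3 m², giving I_d = ε₀ πR² dE/dt = 9.903×10^-5 A.
An Ampèrian loop of radius r encloses a fraction (r/R)² of I_d. Then B·2πr = μ₀ I_d (r/R)², giving B = μ₀ I_d r/(2πR²) = 5.56×10^-10 T.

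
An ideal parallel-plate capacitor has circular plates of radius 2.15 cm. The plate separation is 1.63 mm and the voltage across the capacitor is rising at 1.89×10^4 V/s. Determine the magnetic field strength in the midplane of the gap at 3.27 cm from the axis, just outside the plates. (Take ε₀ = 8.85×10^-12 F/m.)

I_d = C dV/dt with C = ε₀πR²/d = 7.884×10^-12 F, so I_d = (7.884×10^-12)(1.89×10^4) = 1.490×10^-7 A.
For r ≥ R the full I_d is enclosed: B = μ₀ I_d/(2πr) = (4π×10^-7)(1.490×10^-7)/(2π·0.0327) = 9.11×10^-13 T.

9.11×10^-13 T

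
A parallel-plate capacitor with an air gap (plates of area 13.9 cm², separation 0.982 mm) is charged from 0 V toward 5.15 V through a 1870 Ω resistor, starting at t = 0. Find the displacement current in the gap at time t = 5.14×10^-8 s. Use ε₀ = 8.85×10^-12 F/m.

3.07×10^-4 A

C = ε₀A/d = (8.85×10^-12)(1.39×10^-3)/(9.82×10^-4) = 1.253×10^-11 F and τ = RC = 2.343×10^-8 s. I_d in the gap equals the RC charging current.
I_d(t) = (V₀/R) e^(−t/τ) = 2.754×10^-3 · e^(−2.194) = 3.07×10^-4 A.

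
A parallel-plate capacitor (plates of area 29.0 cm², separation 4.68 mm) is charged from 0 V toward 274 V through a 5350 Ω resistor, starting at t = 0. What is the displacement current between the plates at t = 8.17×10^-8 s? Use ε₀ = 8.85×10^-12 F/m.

3.16×10^-3 A

C = ε₀A/d = (8.85×10^-12)(2.90×10^-3)/(4.68×10^-3) = 5.484×10^-12 F, so τ = RC = 2.934×10^-8 s.
The conduction current is I(t) = (V₀/R) e^(−t/τ), and the displacement current between the plates equals it.
t/τ = 2.785; I_d = (274/5350) · e^(−2.785) = (0.05121)(0.06173) = 3.16×10^-3 A.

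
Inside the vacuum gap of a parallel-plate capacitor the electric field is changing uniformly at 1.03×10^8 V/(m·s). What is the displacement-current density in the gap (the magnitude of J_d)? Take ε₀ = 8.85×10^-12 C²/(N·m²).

J_d = ε₀ dE/dt = (8.85×10^-12)(1.03×10^8) = 9.12×10^-4 A/m².

9.12×10^-4 A/m²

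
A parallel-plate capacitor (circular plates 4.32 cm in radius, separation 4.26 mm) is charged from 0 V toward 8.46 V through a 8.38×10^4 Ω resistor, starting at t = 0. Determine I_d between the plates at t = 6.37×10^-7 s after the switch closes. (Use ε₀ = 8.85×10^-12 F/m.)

C = ε₀A/d = (8.85×10^-12)(5.863×10^-3)/(4.26×10^-3) = 1.218×10^-11 F, so τ = RC = 1.021×10^-6 s.
The conduction current is I(t) = (V₀/R) e^(−t/τ), and the displacement current between the plates equals it.
t/τ = 0.6239; I_d = (8.46/8.38×10^4) · e^(−0.6239) = (1.010×10^-4)(0.5359) = 5.41×10^-5 A.

5.41×10^-5 A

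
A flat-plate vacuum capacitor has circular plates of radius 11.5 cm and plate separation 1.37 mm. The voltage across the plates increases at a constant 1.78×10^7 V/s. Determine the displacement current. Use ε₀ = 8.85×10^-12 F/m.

The field between the plates is E = V/d, so dE/dt = (1.78×10^7)/(1.37×10^-3 m) = 1.299×10^10 V/(m·s).
I_d = ε₀ A (dE/dt) = (8.85×10^-12)(0.04155)(1.299×10^10) = 4.78×10^-3 A.

4.78×10^-3 A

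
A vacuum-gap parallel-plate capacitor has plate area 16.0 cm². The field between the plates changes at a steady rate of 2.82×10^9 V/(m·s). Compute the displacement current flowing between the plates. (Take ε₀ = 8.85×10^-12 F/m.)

3.99×10^-5 A

With a uniform field, Φ_E = EA, so I_d = ε₀ A dE/dt = 3.99×10^-5 A.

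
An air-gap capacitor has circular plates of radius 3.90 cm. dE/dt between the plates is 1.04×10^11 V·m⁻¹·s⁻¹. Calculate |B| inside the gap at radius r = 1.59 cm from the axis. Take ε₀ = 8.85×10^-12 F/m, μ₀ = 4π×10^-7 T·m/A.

I_d = ε₀ dΦ_E/dt = ε₀ πR² (dE/dt) = (8.85×10^-12)(4.778×10^-3)(1.04×10^11) = 4.398×10^-3 A through the full plate area.
For r < R the Ampère–Maxwell law gives B(2πr) = μ₀ I_d (r²/R²), so B = μ₀ I_d r/(2πR²) = (4π×10^-7)(4.398×10^-3)(0.0159)/(2π·0.0390²) = 9.20×10^-9 T.

9.20×10^-9 T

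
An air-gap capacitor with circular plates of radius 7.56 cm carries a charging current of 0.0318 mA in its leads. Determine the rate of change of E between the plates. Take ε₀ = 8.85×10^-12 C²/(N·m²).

2.00×10^8 V/(m·s)

Charge continuity gives I_d = I = 3.18×10^-5 A between the plates.
Since I_d = ε₀ A dE/dt, dE/dt = I_d/(ε₀A) = (3.18×10^-5)/((8.85×10^-12)(0.01796)) = 2.00×10^8 V/(m·s).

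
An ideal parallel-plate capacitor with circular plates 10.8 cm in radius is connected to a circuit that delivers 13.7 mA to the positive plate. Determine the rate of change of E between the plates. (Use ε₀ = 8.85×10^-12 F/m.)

By continuity, I_d in the gap equals the 13.7 mA flowing in the wire.
Inverting I_d = ε₀ A dE/dt gives dE/dt = 0.0137 / (8.85×10^-12 · 0.03664) = 4.22×10^10 V/(m·s).

4.22×10^10 V/(m·s)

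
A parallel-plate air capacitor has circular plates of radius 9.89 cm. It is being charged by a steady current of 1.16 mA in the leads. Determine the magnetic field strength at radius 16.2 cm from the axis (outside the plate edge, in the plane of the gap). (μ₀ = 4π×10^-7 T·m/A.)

1.43×10^-9 T

By continuity the displacement current in the gap matches the conduction current: I_d = 1.16×10^-3 A.
With r > R the enclosed displacement current is the full I_d; B = μ₀ I_d / (2πr) = 1.43×10^-9 T.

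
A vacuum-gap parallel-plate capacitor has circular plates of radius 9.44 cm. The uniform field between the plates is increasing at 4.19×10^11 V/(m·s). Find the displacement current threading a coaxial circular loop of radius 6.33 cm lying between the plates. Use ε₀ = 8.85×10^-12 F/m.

0.0467 A

Total displacement current: I_d = ε₀(πR²)(dE/dt) = (8.85×10^-12)(0.02800)(4.19×10^11) = 0.1038 A.
The field is uniform, so I_d,enc = I_d (r/R)² = (0.1038)(6.33/9.44)² = 0.0467 A.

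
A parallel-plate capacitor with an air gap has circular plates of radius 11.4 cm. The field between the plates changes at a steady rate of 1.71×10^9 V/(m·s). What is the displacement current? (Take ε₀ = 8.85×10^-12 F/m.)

I_d = ε₀ A (dE/dt) = (8.85×10^-12)(0.04083 m²)(1.71×10^9) = 6.18×10^-4 A.

6.18×10^-4 A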